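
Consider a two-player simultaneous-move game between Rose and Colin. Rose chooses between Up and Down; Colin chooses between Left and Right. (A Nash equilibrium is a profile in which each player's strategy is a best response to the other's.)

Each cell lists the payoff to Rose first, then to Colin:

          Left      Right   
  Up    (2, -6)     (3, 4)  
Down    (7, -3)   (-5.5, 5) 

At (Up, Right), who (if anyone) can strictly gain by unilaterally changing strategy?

Rose at (Up, Right) earns 3; deviating to Down yields -5.5 — not better.
Colin earns 4; deviating to Left yields -6 — not better.
Neither player can strictly improve; the profile is a Nash equilibrium.

Neither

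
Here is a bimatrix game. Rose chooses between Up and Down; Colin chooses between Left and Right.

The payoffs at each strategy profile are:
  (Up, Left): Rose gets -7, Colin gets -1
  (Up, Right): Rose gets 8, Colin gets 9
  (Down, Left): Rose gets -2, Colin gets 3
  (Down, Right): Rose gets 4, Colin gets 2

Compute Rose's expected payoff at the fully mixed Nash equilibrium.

4/3

First find q, the probability Colin plays Left, from Rose's indifference between Up and Down: −7q + 8(1−q) = −2q + 4(1−q), giving q = 4/9.
Since Rose is indifferent in equilibrium, Rose's expected payoff equals the payoff from either row against (4/9, 5/9). Using Up: −7(4/9) + 8(5/9) = 4/3.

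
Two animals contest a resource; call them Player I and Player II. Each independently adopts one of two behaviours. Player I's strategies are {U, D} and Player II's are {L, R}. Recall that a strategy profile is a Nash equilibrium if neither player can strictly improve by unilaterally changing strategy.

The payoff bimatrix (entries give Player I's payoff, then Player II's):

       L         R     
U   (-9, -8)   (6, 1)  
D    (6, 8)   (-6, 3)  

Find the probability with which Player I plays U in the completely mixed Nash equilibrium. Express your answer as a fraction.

Let x be the probability that Player I plays U. In a completely mixed equilibrium, Player II must be indifferent between L and R.
Player II's expected payoff from L is −8x + 8(1−x); from R it is x + 3(1−x).
Setting these equal: −16x + 8 = −2x + 3, so x = 5/14.

5/14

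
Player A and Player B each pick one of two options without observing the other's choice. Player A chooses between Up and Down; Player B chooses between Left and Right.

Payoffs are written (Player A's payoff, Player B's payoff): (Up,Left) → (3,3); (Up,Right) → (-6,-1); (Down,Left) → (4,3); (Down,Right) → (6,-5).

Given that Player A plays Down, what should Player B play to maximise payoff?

Left

Against Down, Player B earns 3 from Left and -5 from Right.
So Left is the best response.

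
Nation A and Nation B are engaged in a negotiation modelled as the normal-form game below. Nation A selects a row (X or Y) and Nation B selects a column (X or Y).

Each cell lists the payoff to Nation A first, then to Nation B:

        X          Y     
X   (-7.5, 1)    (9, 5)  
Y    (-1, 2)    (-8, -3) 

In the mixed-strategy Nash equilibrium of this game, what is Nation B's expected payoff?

13/9

First find x, the probability Nation A plays X, from Nation B's indifference between X and Y: x + 2(1−x) = 5x − 3(1−x), giving x = 5/9.
Since Nation B is indifferent in equilibrium, Nation B's expected payoff equals the payoff from either column against (5/9, 4/9). Using X: (5/9) + 2(4/9) = 13/9.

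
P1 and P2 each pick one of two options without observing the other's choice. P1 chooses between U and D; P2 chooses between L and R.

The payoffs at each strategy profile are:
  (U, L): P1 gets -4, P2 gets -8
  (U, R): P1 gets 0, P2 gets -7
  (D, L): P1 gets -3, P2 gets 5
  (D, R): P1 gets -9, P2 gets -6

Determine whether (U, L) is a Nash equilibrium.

At (U, L), P1 earns -4; switching to D would give -3, so P1 would deviate.
P2 earns -8; switching to R would give -7, so P2 would deviate.
Since at least one player can profitably deviate, this is not a Nash equilibrium.

No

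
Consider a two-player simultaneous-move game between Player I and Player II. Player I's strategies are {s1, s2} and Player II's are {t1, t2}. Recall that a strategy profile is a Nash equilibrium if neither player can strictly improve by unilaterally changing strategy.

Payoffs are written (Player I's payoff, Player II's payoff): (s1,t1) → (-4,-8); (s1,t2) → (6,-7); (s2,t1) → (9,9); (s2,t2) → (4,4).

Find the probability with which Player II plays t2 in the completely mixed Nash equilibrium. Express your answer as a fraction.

13/15

Let c be the probability that Player II plays t1. In a completely mixed equilibrium, Player I must be indifferent between s1 and s2.
Player I's expected payoff from s1 is −4c + 6(1−c); from s2 it is 9c + 4(1−c).
Setting these equal: −10c + 6 = 5c + 4, so c = 2/15.
Therefore Player II plays t2 with probability 1 − 2/15 = 13/15.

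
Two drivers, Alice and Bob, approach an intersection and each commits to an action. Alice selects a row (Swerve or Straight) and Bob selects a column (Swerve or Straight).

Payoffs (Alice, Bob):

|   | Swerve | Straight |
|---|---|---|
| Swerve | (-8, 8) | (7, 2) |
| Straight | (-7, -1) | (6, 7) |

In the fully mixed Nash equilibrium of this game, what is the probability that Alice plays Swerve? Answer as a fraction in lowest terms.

Let p be the probability that Alice plays Swerve. In a completely mixed equilibrium, Bob must be indifferent between Swerve and Straight.
Bob's expected payoff from Swerve is 8p − (1−p); from Straight it is 2p + 7(1−p).
Setting these equal: 9p − 1 = −5p + 7, so p = 4/7.

4/7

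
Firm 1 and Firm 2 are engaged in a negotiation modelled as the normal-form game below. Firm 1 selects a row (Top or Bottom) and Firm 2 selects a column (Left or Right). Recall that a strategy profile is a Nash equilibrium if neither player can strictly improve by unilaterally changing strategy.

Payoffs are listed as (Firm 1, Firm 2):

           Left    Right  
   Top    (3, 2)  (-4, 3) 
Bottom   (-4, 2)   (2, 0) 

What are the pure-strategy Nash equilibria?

(Top, Left): Firm 2 prefers Right (3 > 2) — not an equilibrium.
(Top, Right): Firm 1 prefers Bottom (2 > -4) — not an equilibrium.
(Bottom, Left): Firm 1 prefers Top (3 > -4) — not an equilibrium.
(Bottom, Right): Firm 2 prefers Left (2 > 0) — not an equilibrium.

none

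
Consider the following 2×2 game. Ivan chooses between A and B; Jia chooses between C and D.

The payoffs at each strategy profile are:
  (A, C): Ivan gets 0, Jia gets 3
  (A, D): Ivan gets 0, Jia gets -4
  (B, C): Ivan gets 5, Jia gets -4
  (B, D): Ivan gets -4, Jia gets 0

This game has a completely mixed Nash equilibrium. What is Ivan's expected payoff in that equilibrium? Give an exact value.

0

First find y, the probability Jia plays C, from Ivan's indifference between A and B: 0 = 5y − 4(1−y), giving y = 4/9.
Since Ivan is indifferent in equilibrium, Ivan's expected payoff equals the payoff from either row against (4/9, 5/9). Using A: 0 = 0.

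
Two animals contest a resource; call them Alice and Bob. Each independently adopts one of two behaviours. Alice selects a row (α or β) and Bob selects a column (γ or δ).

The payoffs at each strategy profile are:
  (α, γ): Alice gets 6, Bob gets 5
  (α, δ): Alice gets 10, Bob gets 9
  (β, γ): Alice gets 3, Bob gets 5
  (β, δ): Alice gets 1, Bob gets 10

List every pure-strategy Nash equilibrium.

(α, δ)

(α, γ): Bob prefers δ (9 > 5) — not an equilibrium.
(α, δ): Alice gets 10 ≥ 1 from β, and Bob gets 9 ≥ 5 from γ — Nash equilibrium.
(β, γ): Alice prefers α (6 > 3); Bob prefers δ (10 > 5) — not an equilibrium.
(β, δ): Alice prefers α (10 > 1) — not an equilibrium.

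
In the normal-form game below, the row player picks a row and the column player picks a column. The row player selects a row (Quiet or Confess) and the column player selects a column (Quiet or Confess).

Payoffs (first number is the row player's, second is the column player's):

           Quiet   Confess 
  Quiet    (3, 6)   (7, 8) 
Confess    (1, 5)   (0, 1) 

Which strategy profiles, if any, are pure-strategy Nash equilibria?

(Quiet, Quiet): the column player prefers Confess (8 > 6) — not an equilibrium.
(Quiet, Confess): the row player gets 7 ≥ 0 from Confess, and the column player gets 8 ≥ 6 from Quiet — Nash equilibrium.
(Confess, Quiet): the row player prefers Quiet (3 > 1) — not an equilibrium.
(Confess, Confess): the row player prefers Quiet (7 > 0); the column player prefers Quiet (5 > 1) — not an equilibrium.

(Quiet, Confess)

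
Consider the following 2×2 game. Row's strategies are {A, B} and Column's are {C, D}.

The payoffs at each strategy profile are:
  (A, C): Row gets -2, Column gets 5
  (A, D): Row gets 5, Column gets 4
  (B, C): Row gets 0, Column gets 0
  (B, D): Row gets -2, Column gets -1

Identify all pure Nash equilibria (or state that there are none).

(A, C): Row prefers B (0 > -2) — not an equilibrium.
(A, D): Column prefers C (5 > 4) — not an equilibrium.
(B, C): Row gets 0 ≥ -2 from A, and Column gets 0 ≥ -1 from D — Nash equilibrium.
(B, D): Row prefers A (5 > -2); Column prefers C (0 > -1) — not an equilibrium.

(B, C)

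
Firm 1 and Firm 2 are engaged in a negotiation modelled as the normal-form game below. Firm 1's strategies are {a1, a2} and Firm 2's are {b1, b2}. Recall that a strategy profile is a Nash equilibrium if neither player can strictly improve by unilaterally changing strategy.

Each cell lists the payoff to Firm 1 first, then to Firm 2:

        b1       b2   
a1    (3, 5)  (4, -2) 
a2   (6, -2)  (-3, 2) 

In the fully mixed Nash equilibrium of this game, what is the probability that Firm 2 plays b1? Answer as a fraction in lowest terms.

7/10

Let c be the probability that Firm 2 plays b1. In a completely mixed equilibrium, Firm 1 must be indifferent between a1 and a2.
Firm 1's expected payoff from a1 is 3c + 4(1−c); from a2 it is 6c − 3(1−c).
Setting these equal: −c + 4 = 9c − 3, so c = 7/10.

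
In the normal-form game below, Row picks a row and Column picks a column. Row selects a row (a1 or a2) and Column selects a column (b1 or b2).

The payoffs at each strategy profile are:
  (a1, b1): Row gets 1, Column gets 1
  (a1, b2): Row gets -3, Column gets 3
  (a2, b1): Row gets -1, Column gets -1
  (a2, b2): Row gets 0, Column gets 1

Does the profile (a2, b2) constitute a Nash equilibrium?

At (a2, b2), Row earns 0; switching to a1 would give -3, so Row has no profitable deviation.
Column earns 1; switching to b1 would give -1, so Column has no profitable deviation.
Neither player can gain by a unilateral deviation, so this profile is a Nash equilibrium.

Yes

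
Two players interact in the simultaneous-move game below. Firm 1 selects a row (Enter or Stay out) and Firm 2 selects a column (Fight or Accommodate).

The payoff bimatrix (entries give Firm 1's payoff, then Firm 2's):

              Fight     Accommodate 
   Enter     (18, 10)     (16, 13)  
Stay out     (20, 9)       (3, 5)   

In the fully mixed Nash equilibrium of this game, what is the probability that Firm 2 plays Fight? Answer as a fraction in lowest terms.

13/15

Let q be the probability that Firm 2 plays Fight. In a completely mixed equilibrium, Firm 1 must be indifferent between Enter and Stay out.
Firm 1's expected payoff from Enter is 18q + 16(1−q); from Stay out it is 20q + 3(1−q).
Setting these equal: 2q + 16 = 17q + 3, so q = 13/15.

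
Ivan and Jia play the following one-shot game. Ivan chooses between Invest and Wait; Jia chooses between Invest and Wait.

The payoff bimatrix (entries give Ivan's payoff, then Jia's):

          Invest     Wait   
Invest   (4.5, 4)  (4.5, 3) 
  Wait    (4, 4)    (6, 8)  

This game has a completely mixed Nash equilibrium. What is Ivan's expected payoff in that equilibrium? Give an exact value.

First find y, the probability Jia plays Invest, from Ivan's indifference between Invest and Wait: 4.5y + 4.5(1−y) = 4y + 6(1−y), giving y = 3/4.
Since Ivan is indifferent in equilibrium, Ivan's expected payoff equals the payoff from either row against (3/4, 1/4). Using Invest: 4.5(3/4) + 4.5(1/4) = 9/2.

9/2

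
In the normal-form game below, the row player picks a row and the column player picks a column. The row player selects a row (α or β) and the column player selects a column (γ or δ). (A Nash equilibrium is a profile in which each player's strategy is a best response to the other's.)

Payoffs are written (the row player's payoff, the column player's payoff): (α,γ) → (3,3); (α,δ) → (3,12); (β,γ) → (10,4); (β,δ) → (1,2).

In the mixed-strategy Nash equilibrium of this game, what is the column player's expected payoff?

42/11

First find x, the probability the row player plays α, from the column player's indifference between γ and δ: 3x + 4(1−x) = 12x + 2(1−x), giving x = 2/11.
Since the column player is indifferent in equilibrium, the column player's expected payoff equals the payoff from either column against (2/11, 9/11). Using γ: 3(2/11) + 4(9/11) = 42/11.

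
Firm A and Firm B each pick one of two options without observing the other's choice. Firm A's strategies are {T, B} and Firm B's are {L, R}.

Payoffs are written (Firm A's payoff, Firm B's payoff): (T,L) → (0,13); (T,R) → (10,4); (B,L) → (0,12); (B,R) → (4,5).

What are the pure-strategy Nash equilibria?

(T, L): Firm A gets 0 ≥ 0 from B, and Firm B gets 13 ≥ 4 from R — Nash equilibrium.
(T, R): Firm B prefers L (13 > 4) — not an equilibrium.
(B, L): Firm A gets 0 ≥ 0 from T, and Firm B gets 12 ≥ 5 from R — Nash equilibrium.
(B, R): Firm A prefers T (10 > 4); Firm B prefers L (12 > 5) — not an equilibrium.

(T, L) and (B, L)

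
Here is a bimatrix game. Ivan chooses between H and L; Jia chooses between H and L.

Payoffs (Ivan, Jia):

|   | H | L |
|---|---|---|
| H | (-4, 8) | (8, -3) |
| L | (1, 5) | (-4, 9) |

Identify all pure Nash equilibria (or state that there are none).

(H, H): Ivan prefers L (1 > -4) — not an equilibrium.
(H, L): Jia prefers H (8 > -3) — not an equilibrium.
(L, H): Jia prefers L (9 > 5) — not an equilibrium.
(L, L): Ivan prefers H (8 > -4) — not an equilibrium.

none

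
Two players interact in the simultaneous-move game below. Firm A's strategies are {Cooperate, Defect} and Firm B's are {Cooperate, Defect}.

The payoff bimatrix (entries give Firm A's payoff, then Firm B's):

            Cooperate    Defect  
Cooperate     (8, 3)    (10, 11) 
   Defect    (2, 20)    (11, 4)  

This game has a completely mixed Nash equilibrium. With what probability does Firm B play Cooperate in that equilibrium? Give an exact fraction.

1/7

Let c be the probability that Firm B plays Cooperate. In a completely mixed equilibrium, Firm A must be indifferent between Cooperate and Defect.
Firm A's expected payoff from Cooperate is 8c + 10(1−c); from Defect it is 2c + 11(1−c).
Setting these equal: −2c + 10 = −9c + 11, so c = 1/7.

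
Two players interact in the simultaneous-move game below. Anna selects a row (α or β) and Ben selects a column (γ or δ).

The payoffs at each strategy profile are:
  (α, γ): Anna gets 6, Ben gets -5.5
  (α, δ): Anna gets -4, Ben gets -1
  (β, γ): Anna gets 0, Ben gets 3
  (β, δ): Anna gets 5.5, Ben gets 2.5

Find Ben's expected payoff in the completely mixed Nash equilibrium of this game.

43/20

First find p, the probability Anna plays α, from Ben's indifference between γ and δ: −5.5p + 3(1−p) = −p + 2.5(1−p), giving p = 1/10.
Since Ben is indifferent in equilibrium, Ben's expected payoff equals the payoff from either column against (1/10, 9/10). Using γ: −5.5(1/10) + 3(9/10) = 43/20.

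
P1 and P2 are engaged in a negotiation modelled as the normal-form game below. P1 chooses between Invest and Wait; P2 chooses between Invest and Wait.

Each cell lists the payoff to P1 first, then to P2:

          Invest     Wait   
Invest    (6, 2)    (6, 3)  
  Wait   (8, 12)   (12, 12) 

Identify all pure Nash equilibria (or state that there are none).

(Wait, Invest) and (Wait, Wait)

(Invest, Invest): P1 prefers Wait (8 > 6); P2 prefers Wait (3 > 2) — not an equilibrium.
(Invest, Wait): P1 prefers Wait (12 > 6) — not an equilibrium.
(Wait, Invest): P1 gets 8 ≥ 6 from Invest, and P2 gets 12 ≥ 12 from Wait — Nash equilibrium.
(Wait, Wait): P1 gets 12 ≥ 6 from Invest, and P2 gets 12 ≥ 12 from Invest — Nash equilibrium.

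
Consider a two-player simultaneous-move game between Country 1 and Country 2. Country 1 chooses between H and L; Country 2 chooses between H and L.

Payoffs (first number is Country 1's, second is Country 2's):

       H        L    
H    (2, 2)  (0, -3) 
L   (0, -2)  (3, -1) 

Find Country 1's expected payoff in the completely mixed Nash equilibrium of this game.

First find y, the probability Country 2 plays H, from Country 1's indifference between H and L: 2y = 3(1−y), giving y = 3/5.
Since Country 1 is indifferent in equilibrium, Country 1's expected payoff equals the payoff from either row against (3/5, 2/5). Using H: 2(3/5) = 6/5.

6/5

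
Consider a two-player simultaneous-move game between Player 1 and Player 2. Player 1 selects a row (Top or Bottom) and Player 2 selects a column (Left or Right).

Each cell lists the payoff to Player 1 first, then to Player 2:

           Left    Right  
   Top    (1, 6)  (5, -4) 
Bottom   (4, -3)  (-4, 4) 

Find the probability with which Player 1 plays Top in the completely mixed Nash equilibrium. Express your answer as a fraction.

Let r be the probability that Player 1 plays Top. In a completely mixed equilibrium, Player 2 must be indifferent between Left and Right.
Player 2's expected payoff from Left is 6r − 3(1−r); from Right it is −4r + 4(1−r).
Setting these equal: 9r − 3 = −8r + 4, so r = 7/17.

7/17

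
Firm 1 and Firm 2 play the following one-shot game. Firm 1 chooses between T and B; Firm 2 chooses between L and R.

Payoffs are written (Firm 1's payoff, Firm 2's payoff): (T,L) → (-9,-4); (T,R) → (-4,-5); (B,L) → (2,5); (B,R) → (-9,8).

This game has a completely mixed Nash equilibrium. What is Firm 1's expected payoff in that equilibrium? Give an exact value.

-89/16

First find y, the probability Firm 2 plays L, from Firm 1's indifference between T and B: −9y − 4(1−y) = 2y − 9(1−y), giving y = 5/16.
Since Firm 1 is indifferent in equilibrium, Firm 1's expected payoff equals the payoff from either row against (5/16, 11/16). Using T: −9(5/16) − 4(11/16) = -89/16.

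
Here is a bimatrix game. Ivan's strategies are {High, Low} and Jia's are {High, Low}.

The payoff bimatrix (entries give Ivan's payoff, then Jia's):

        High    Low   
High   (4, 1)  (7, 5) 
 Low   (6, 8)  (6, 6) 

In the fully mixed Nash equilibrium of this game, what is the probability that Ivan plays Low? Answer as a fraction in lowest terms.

2/3

Let x be the probability that Ivan plays High. In a completely mixed equilibrium, Jia must be indifferent between High and Low.
Jia's expected payoff from High is x + 8(1−x); from Low it is 5x + 6(1−x).
Setting these equal: −7x + 8 = −x + 6, so x = 1/3.
Therefore Ivan plays Low with probability 1 − 1/3 = 2/3.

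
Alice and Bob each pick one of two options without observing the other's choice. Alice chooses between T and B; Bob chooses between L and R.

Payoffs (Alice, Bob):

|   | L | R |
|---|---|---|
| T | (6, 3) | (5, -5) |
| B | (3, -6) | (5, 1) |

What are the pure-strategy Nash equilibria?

(T, L) and (B, R)

(T, L): Alice gets 6 ≥ 3 from B, and Bob gets 3 ≥ -5 from R — Nash equilibrium.
(T, R): Bob prefers L (3 > -5) — not an equilibrium.
(B, L): Alice prefers T (6 > 3); Bob prefers R (1 > -6) — not an equilibrium.
(B, R): Alice gets 5 ≥ 5 from T, and Bob gets 1 ≥ -6 from L — Nash equilibrium.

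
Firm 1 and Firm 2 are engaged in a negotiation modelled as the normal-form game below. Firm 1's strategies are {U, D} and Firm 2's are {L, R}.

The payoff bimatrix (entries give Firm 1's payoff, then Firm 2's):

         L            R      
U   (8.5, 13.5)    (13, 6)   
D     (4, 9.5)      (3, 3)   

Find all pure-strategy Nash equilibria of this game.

(U, L): Firm 1 gets 8.5 ≥ 4 from D, and Firm 2 gets 13.5 ≥ 6 from R — Nash equilibrium.
(U, R): Firm 2 prefers L (13.5 > 6) — not an equilibrium.
(D, L): Firm 1 prefers U (8.5 > 4) — not an equilibrium.
(D, R): Firm 1 prefers U (13 > 3); Firm 2 prefers L (9.5 > 3) — not an equilibrium.

(U, L)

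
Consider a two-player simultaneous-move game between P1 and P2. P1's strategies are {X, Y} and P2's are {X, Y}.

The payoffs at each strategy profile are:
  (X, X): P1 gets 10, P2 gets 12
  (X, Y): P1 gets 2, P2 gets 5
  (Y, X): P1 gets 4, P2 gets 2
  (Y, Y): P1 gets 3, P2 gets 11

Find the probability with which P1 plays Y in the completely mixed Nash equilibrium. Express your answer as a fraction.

Let r be the probability that P1 plays X. In a completely mixed equilibrium, P2 must be indifferent between X and Y.
P2's expected payoff from X is 12r + 2(1−r); from Y it is 5r + 11(1−r).
Setting these equal: 10r + 2 = −6r + 11, so r = 9/16.
Therefore P1 plays Y with probability 1 − 9/16 = 7/16.

7/16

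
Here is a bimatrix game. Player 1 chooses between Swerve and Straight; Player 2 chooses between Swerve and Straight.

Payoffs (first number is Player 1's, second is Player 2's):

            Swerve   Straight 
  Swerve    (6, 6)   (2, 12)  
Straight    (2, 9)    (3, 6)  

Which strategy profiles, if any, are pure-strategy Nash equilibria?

(Swerve, Swerve): Player 2 prefers Straight (12 > 6) — not an equilibrium.
(Swerve, Straight): Player 1 prefers Straight (3 > 2) — not an equilibrium.
(Straight, Swerve): Player 1 prefers Swerve (6 > 2) — not an equilibrium.
(Straight, Straight): Player 2 prefers Swerve (9 > 6) — not an equilibrium.

none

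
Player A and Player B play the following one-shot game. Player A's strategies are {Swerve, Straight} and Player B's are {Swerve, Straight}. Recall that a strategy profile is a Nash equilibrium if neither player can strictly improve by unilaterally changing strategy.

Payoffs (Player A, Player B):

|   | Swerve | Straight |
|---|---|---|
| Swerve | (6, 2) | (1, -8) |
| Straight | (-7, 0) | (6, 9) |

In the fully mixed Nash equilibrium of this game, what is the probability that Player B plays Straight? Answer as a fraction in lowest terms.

Let y be the probability that Player B plays Swerve. In a completely mixed equilibrium, Player A must be indifferent between Swerve and Straight.
Player A's expected payoff from Swerve is 6y + (1−y); from Straight it is −7y + 6(1−y).
Setting these equal: 5y + 1 = −13y + 6, so y = 5/18.
Therefore Player B plays Straight with probability 1 − 5/18 = 13/18.

13/18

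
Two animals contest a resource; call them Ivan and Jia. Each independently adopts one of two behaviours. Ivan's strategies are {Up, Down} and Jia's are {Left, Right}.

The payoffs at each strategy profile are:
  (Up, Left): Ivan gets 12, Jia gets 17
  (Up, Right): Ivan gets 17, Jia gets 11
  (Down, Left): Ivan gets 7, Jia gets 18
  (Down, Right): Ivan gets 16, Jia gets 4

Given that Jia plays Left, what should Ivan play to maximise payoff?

Up

Against Left, Ivan earns 12 from Up and 7 from Down.
So Up is the best response.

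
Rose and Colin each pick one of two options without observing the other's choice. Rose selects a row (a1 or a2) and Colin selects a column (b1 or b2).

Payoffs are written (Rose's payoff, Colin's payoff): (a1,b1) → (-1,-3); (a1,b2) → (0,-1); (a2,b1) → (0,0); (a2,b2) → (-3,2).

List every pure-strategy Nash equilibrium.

(a1, b1): Rose prefers a2 (0 > -1); Colin prefers b2 (-1 > -3) — not an equilibrium.
(a1, b2): Rose gets 0 ≥ -3 from a2, and Colin gets -1 ≥ -3 from b1 — Nash equilibrium.
(a2, b1): Colin prefers b2 (2 > 0) — not an equilibrium.
(a2, b2): Rose prefers a1 (0 > -3) — not an equilibrium.

(a1, b2)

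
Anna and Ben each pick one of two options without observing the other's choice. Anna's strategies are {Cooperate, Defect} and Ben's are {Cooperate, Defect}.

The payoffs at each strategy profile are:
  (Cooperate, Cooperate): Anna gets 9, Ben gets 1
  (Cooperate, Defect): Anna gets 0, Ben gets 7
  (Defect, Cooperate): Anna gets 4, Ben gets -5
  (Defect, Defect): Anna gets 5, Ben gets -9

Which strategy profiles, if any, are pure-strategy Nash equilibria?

none

(Cooperate, Cooperate): Ben prefers Defect (7 > 1) — not an equilibrium.
(Cooperate, Defect): Anna prefers Defect (5 > 0) — not an equilibrium.
(Defect, Cooperate): Anna prefers Cooperate (9 > 4) — not an equilibrium.
(Defect, Defect): Ben prefers Cooperate (-5 > -9) — not an equilibrium.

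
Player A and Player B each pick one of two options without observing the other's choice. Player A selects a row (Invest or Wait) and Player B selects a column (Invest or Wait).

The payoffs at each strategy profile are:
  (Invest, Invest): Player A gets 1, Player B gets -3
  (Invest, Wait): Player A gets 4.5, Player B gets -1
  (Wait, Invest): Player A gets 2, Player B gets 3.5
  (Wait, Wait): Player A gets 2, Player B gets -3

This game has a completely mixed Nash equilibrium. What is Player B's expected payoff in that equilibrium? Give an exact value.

-25/17

First find p, the probability Player A plays Invest, from Player B's indifference between Invest and Wait: −3p + 3.5(1−p) = −p − 3(1−p), giving p = 13/17.
Since Player B is indifferent in equilibrium, Player B's expected payoff equals the payoff from either column against (13/17, 4/17). Using Invest: −3(13/17) + 3.5(4/17) = -25/17.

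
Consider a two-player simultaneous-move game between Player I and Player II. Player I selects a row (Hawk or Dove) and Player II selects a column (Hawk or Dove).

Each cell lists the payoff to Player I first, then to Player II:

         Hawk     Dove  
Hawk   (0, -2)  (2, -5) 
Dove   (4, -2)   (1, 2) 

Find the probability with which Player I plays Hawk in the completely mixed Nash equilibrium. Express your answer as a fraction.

Let x be the probability that Player I plays Hawk. In a completely mixed equilibrium, Player II must be indifferent between Hawk and Dove.
Player II's expected payoff from Hawk is −2x − 2(1−x); from Dove it is −5x + 2(1−x).
Setting these equal: -2 = −7x + 2, so x = 4/7.

4/7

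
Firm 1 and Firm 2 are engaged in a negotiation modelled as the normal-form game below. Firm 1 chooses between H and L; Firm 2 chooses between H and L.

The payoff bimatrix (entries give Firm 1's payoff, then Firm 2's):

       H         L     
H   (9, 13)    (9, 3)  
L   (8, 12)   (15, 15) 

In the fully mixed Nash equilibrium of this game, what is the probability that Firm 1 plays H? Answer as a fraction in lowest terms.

Let r be the probability that Firm 1 plays H. In a completely mixed equilibrium, Firm 2 must be indifferent between H and L.
Firm 2's expected payoff from H is 13r + 12(1−r); from L it is 3r + 15(1−r).
Setting these equal: r + 12 = −12r + 15, so r = 3/13.

3/13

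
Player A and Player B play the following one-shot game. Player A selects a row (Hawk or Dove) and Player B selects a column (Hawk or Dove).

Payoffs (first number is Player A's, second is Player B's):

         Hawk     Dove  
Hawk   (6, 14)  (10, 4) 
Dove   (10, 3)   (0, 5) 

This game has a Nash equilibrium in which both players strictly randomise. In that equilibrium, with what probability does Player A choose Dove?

5/6

Let p be the probability that Player A plays Hawk. In a completely mixed equilibrium, Player B must be indifferent between Hawk and Dove.
Player B's expected payoff from Hawk is 14p + 3(1−p); from Dove it is 4p + 5(1−p).
Setting these equal: 11p + 3 = −p + 5, so p = 1/6.
Therefore Player A plays Dove with probability 1 − 1/6 = 5/6.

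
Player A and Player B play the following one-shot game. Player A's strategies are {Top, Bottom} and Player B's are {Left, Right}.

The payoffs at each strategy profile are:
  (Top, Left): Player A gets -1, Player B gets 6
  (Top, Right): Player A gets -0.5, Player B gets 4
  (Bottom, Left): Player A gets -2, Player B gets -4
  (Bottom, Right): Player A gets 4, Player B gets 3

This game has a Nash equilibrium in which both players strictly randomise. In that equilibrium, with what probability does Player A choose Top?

7/9

Let p be the probability that Player A plays Top. In a completely mixed equilibrium, Player B must be indifferent between Left and Right.
Player B's expected payoff from Left is 6p − 4(1−p); from Right it is 4p + 3(1−p).
Setting these equal: 10p − 4 = p + 3, so p = 7/9.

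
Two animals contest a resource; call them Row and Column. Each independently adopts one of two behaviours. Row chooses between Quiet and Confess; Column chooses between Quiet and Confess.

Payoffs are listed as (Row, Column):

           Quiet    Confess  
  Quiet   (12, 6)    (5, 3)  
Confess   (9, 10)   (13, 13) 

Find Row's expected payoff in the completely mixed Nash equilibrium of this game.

First find q, the probability Column plays Quiet, from Row's indifference between Quiet and Confess: 12q + 5(1−q) = 9q + 13(1−q), giving q = 8/11.
Since Row is indifferent in equilibrium, Row's expected payoff equals the payoff from either row against (8/11, 3/11). Using Quiet: 12(8/11) + 5(3/11) = 111/11.

111/11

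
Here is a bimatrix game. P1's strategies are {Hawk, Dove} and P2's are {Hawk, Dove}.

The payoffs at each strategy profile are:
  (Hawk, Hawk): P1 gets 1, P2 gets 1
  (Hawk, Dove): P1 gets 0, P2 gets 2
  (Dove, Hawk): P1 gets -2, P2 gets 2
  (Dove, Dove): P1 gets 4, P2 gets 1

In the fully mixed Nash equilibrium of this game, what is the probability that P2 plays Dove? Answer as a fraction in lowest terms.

Let c be the probability that P2 plays Hawk. In a completely mixed equilibrium, P1 must be indifferent between Hawk and Dove.
P1's expected payoff from Hawk is c; from Dove it is −2c + 4(1−c).
Setting these equal: c = −6c + 4, so c = 4/7.
Therefore P2 plays Dove with probability 1 − 4/7 = 3/7.

3/7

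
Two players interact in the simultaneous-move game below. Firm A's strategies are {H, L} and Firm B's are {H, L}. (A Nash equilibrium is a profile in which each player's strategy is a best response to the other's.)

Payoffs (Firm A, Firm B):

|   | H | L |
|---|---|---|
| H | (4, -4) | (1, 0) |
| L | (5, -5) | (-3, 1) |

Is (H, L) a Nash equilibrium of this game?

Yes

At (H, L), Firm A earns 1; switching to L would give -3, so Firm A has no profitable deviation.
Firm B earns 0; switching to H would give -4, so Firm B has no profitable deviation.
Neither player can gain by a unilateral deviation, so this profile is a Nash equilibrium.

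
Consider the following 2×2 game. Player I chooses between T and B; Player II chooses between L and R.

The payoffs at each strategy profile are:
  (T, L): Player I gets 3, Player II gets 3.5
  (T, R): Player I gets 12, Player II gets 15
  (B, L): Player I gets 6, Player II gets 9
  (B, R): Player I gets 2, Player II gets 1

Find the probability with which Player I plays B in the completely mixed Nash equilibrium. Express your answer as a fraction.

23/39

Let p be the probability that Player I plays T. In a completely mixed equilibrium, Player II must be indifferent between L and R.
Player II's expected payoff from L is 3.5p + 9(1−p); from R it is 15p + (1−p).
Setting these equal: −5.5p + 9 = 14p + 1, so p = 16/39.
Therefore Player I plays B with probability 1 − 16/39 = 23/39.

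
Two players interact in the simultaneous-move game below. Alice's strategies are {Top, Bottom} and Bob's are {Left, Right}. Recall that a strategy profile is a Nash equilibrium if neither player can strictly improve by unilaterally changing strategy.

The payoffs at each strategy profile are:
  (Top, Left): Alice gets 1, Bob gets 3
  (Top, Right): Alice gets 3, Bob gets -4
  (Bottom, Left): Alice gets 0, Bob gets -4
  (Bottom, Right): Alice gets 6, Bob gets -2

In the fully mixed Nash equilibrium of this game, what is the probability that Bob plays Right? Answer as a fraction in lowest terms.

1/4

Let y be the probability that Bob plays Left. In a completely mixed equilibrium, Alice must be indifferent between Top and Bottom.
Alice's expected payoff from Top is y + 3(1−y); from Bottom it is 6(1−y).
Setting these equal: −2y + 3 = −6y + 6, so y = 3/4.
Therefore Bob plays Right with probability 1 − 3/4 = 1/4.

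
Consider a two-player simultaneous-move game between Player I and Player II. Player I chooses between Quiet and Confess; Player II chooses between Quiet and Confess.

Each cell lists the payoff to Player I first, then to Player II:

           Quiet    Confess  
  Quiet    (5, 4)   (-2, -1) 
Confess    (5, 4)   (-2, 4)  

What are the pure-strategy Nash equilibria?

(Quiet, Quiet): Player I gets 5 ≥ 5 from Confess, and Player II gets 4 ≥ -1 from Confess — Nash equilibrium.
(Quiet, Confess): Player II prefers Quiet (4 > -1) — not an equilibrium.
(Confess, Quiet): Player I gets 5 ≥ 5 from Quiet, and Player II gets 4 ≥ 4 from Confess — Nash equilibrium.
(Confess, Confess): Player I gets -2 ≥ -2 from Quiet, and Player II gets 4 ≥ 4 from Quiet — Nash equilibrium.

(Quiet, Quiet) and (Confess, Quiet) and (Confess, Confess)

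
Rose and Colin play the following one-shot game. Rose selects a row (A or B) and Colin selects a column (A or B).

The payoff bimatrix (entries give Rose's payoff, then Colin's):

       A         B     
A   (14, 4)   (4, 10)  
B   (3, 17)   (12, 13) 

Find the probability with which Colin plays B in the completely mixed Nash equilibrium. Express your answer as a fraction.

Let q be the probability that Colin plays A. In a completely mixed equilibrium, Rose must be indifferent between A and B.
Rose's expected payoff from A is 14q + 4(1−q); from B it is 3q + 12(1−q).
Setting these equal: 10q + 4 = −9q + 12, so q = 8/19.
Therefore Colin plays B with probability 1 − 8/19 = 11/19.

11/19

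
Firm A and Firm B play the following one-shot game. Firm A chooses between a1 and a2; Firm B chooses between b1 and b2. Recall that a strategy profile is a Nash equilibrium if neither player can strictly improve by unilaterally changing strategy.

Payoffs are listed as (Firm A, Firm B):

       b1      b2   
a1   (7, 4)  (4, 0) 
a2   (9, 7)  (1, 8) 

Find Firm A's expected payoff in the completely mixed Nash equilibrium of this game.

29/5

First find y, the probability Firm B plays b1, from Firm A's indifference between a1 and a2: 7y + 4(1−y) = 9y + (1−y), giving y = 3/5.
Since Firm A is indifferent in equilibrium, Firm A's expected payoff equals the payoff from either row against (3/5, 2/5). Using a1: 7(3/5) + 4(2/5) = 29/5.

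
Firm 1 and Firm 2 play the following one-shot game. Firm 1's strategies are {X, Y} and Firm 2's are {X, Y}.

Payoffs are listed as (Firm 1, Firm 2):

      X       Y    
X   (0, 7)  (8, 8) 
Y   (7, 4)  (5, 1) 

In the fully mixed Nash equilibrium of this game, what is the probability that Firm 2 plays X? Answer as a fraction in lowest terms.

3/10

Let y be the probability that Firm 2 plays X. In a completely mixed equilibrium, Firm 1 must be indifferent between X and Y.
Firm 1's expected payoff from X is 8(1−y); from Y it is 7y + 5(1−y).
Setting these equal: −8y + 8 = 2y + 5, so y = 3/10.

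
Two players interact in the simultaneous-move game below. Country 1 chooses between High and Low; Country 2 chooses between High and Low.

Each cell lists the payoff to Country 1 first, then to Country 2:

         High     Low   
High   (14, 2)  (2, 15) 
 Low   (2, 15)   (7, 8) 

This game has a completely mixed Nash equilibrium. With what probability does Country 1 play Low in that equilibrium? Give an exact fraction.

Let r be the probability that Country 1 plays High. In a completely mixed equilibrium, Country 2 must be indifferent between High and Low.
Country 2's expected payoff from High is 2r + 15(1−r); from Low it is 15r + 8(1−r).
Setting these equal: −13r + 15 = 7r + 8, so r = 7/20.
Therefore Country 1 plays Low with probability 1 − 7/20 = 13/20.

13/20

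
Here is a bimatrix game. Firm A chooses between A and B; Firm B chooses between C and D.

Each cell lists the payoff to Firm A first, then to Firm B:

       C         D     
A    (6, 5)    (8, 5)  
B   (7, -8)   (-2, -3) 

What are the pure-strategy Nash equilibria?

(A, C): Firm A prefers B (7 > 6) — not an equilibrium.
(A, D): Firm A gets 8 ≥ -2 from B, and Firm B gets 5 ≥ 5 from C — Nash equilibrium.
(B, C): Firm B prefers D (-3 > -8) — not an equilibrium.
(B, D): Firm A prefers A (8 > -2) — not an equilibrium.

(A, D)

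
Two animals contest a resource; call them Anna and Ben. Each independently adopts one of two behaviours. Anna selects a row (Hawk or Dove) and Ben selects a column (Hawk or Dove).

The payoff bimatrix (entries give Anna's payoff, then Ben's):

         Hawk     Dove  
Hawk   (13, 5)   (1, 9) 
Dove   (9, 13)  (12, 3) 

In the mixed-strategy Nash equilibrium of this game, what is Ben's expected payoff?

51/7

First find p, the probability Anna plays Hawk, from Ben's indifference between Hawk and Dove: 5p + 13(1−p) = 9p + 3(1−p), giving p = 5/7.
Since Ben is indifferent in equilibrium, Ben's expected payoff equals the payoff from either column against (5/7, 2/7). Using Hawk: 5(5/7) + 13(2/7) = 51/7.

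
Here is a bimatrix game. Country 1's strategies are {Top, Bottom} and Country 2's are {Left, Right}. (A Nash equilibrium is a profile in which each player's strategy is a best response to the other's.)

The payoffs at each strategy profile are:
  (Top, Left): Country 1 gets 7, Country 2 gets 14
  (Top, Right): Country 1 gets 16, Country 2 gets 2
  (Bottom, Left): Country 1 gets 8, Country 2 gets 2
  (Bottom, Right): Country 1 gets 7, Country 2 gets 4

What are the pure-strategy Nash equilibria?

none

(Top, Left): Country 1 prefers Bottom (8 > 7) — not an equilibrium.
(Top, Right): Country 2 prefers Left (14 > 2) — not an equilibrium.
(Bottom, Left): Country 2 prefers Right (4 > 2) — not an equilibrium.
(Bottom, Right): Country 1 prefers Top (16 > 7) — not an equilibrium.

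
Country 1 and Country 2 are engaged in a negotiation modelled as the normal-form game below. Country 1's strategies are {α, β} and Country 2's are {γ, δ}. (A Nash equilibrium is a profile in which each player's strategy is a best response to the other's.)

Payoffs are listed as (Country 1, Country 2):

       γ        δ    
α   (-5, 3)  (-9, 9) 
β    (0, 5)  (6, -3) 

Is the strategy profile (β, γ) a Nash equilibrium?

Yes

At (β, γ), Country 1 earns 0; switching to α would give -5, so Country 1 has no profitable deviation.
Country 2 earns 5; switching to δ would give -3, so Country 2 has no profitable deviation.
Neither player can gain by a unilateral deviation, so this profile is a Nash equilibrium.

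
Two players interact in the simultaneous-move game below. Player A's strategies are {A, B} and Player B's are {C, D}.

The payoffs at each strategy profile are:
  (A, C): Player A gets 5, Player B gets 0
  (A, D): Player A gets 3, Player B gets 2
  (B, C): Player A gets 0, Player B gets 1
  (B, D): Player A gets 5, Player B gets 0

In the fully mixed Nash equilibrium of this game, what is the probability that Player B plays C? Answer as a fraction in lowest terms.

2/7

Let q be the probability that Player B plays C. In a completely mixed equilibrium, Player A must be indifferent between A and B.
Player A's expected payoff from A is 5q + 3(1−q); from B it is 5(1−q).
Setting these equal: 2q + 3 = −5q + 5, so q = 2/7.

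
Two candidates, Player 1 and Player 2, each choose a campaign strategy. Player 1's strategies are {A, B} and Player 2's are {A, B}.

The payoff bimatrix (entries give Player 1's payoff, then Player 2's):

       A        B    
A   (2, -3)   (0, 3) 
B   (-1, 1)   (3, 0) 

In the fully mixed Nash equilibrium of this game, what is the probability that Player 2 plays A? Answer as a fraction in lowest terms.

Let c be the probability that Player 2 plays A. In a completely mixed equilibrium, Player 1 must be indifferent between A and B.
Player 1's expected payoff from A is 2c; from B it is −c + 3(1−c).
Setting these equal: 2c = −4c + 3, so c = 1/2.

1/2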